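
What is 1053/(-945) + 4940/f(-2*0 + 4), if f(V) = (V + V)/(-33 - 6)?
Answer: -1685853/70 ≈ -24084.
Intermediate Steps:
f(V) = -2*V/39 (f(V) = (2*V)/(-39) = (2*V)*(-1/39) = -2*V/39)
1053/(-945) + 4940/f(-2*0 + 4) = 1053/(-945) + 4940/((-2*(-2*0 + 4)/39)) = 1053*(-1/945) + 4940/((-2*(0 + 4)/39)) = -39/35 + 4940/((-2/39*4)) = -39/35 + 4940/(-8/39) = -39/35 + 4940*(-39/8) = -39/35 - 48165/2 = -1685853/70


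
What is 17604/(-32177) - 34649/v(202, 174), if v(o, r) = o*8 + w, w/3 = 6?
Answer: -1143665809/52577218 ≈ -21.752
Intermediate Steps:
w = 18 (w = 3*6 = 18)
v(o, r) = 18 + 8*o (v(o, r) = o*8 + 18 = 8*o + 18 = 18 + 8*o)
17604/(-32177) - 34649/v(202, 174) = 17604/(-32177) - 34649/(18 + 8*202) = 17604*(-1/32177) - 34649/(18 + 1616) = -17604/32177 - 34649/1634 = -1143665809/52577218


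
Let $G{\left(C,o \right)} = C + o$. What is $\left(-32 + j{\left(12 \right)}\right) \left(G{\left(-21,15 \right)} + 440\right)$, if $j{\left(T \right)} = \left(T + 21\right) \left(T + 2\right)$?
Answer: $186620$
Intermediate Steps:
$j{\left(T \right)} = \left(2 + T\right) \left(21 + T\right)$ ($j{\left(T \right)} = \left(21 + T\right) \left(2 + T\right) = \left(2 + T\right) \left(21 + T\right)$)
$\left(-32 + j{\left(12 \right)}\right) \left(G{\left(-21,15 \right)} + 440\right) = \left(-32 + \left(42 + 12^{2} + 23 \cdot 12\right)\right) \left(\left(-21 + 15\right) + 440\right) = \left(-32 + \left(42 + 144 + 276\right)\right) \left(-6 + 440\right) = \left(-32 + 462\right) 434 = 430 \cdot 434 = 186620$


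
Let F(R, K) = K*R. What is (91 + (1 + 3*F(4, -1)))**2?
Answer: 6400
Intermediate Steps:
(91 + (1 + 3*F(4, -1)))**2 = (91 + (1 + 3*(-1*4)))**2 = (91 + (1 + 3*(-4)))**2 = (91 + (1 - 12))**2 = (91 - 11)**2 = 80**2 = 6400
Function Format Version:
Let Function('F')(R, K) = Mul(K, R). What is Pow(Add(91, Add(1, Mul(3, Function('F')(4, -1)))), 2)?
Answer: 6400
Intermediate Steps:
Pow(Add(91, Add(1, Mul(3, Function('F')(4, -1)))), 2) = Pow(Add(91, Add(1, Mul(3, Mul(-1, 4)))), 2) = Pow(Add(91, Add(1, Mul(3, -4))), 2) = Pow(Add(91, Add(1, -12)), 2) = Pow(Add(91, -11), 2) = Pow(80, 2) = 6400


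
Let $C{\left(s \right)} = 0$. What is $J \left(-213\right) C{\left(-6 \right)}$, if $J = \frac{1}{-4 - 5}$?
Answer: $0$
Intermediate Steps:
$J = - \frac{1}{9}$ ($J = \frac{1}{-9} = - \frac{1}{9} \approx -0.11111$)
$J \left(-213\right) C{\left(-6 \right)} = \left(- \frac{1}{9}\right) \left(-213\right) 0 = \frac{71}{3} \cdot 0 = 0$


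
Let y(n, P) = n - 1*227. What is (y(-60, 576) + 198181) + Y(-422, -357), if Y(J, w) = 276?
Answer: 198170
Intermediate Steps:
y(n, P) = -227 + n (y(n, P) = n - 227 = -227 + n)
(y(-60, 576) + 198181) + Y(-422, -357) = ((-227 - 60) + 198181) + 276 = (-287 + 198181) + 276 = 197894 + 276 = 198170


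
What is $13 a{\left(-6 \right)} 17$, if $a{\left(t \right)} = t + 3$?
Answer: $-663$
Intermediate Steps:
$a{\left(t \right)} = 3 + t$
$13 a{\left(-6 \right)} 17 = 13 \left(3 - 6\right) 17 = 13 \left(-3\right) 17 = \left(-39\right) 17 = -663$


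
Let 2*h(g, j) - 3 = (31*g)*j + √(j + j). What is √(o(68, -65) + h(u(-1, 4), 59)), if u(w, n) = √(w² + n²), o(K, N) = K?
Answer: √(278 + 2*√118 + 3658*√17)/2 ≈ 62.012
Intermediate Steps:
u(w, n) = √(n² + w²)
h(g, j) = 3/2 + √2*√j/2 + 31*g*j/2 (h(g, j) = 3/2 + ((31*g)*j + √(j + j))/2 = 3/2 + (31*g*j + √(2*j))/2 = 3/2 + (31*g*j + √2*√j)/2 = 3/2 + (√2*√j + 31*g*j)/2 = 3/2 + (√2*√j/2 + 31*g*j/2) = 3/2 + √2*√j/2 + 31*g*j/2)
√(o(68, -65) + h(u(-1, 4), 59)) = √(68 + (3/2 + √2*√59/2 + (31/2)*√(4² + (-1)²)*59)) = √(68 + (3/2 + √118/2 + (31/2)*√(16 + 1)*59)) = √(68 + (3/2 + √118/2 + (31/2)*√17*59)) = √(68 + (3/2 + √118/2 + 1829*√17/2)) = √(139/2 + √118/2 + 1829*√17/2)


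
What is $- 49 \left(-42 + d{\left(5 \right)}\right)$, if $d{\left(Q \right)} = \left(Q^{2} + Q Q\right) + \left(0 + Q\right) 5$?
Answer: $-1617$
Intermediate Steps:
$d{\left(Q \right)} = 2 Q^{2} + 5 Q$ ($d{\left(Q \right)} = \left(Q^{2} + Q^{2}\right) + Q 5 = 2 Q^{2} + 5 Q$)
$- 49 \left(-42 + d{\left(5 \right)}\right) = - 49 \left(-42 + 5 \left(5 + 2 \cdot 5\right)\right) = - 49 \left(-42 + 5 \left(5 + 10\right)\right) = - 49 \left(-42 + 5 \cdot 15\right) = - 49 \left(-42 + 75\right) = \left(-49\right) 33 = -1617$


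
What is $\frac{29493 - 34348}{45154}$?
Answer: $- \frac{4855}{45154} \approx -0.10752$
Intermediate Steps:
$\frac{29493 - 34348}{45154} = \left(-4855\right) \frac{1}{45154} = - \frac{4855}{45154}$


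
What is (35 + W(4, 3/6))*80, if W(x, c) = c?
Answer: 2840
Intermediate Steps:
(35 + W(4, 3/6))*80 = (35 + 3/6)*80 = (35 + 3*(⅙))*80 = (35 + ½)*80 = (71/2)*80 = 2840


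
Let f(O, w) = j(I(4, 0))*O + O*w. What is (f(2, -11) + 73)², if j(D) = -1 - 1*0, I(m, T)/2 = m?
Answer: 2401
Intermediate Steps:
I(m, T) = 2*m
j(D) = -1 (j(D) = -1 + 0 = -1)
f(O, w) = -O + O*w
(f(2, -11) + 73)² = (2*(-1 - 11) + 73)² = (2*(-12) + 73)² = (-24 + 73)² = 49² = 2401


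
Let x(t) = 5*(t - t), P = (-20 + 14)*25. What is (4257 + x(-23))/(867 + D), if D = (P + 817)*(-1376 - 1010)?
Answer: -4257/1590595 ≈ -0.0026764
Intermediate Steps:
P = -150 (P = -6*25 = -150)
D = -1591462 (D = (-150 + 817)*(-1376 - 1010) = 667*(-2386) = -1591462)
x(t) = 0 (x(t) = 5*0 = 0)
(4257 + x(-23))/(867 + D) = (4257 + 0)/(867 - 1591462) = 4257/(-1590595) = 4257*(-1/1590595) = -4257/1590595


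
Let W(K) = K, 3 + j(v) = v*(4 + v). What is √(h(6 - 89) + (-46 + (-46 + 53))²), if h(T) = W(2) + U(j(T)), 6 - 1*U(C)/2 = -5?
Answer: √1545 ≈ 39.306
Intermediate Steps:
j(v) = -3 + v*(4 + v)
U(C) = 22 (U(C) = 12 - 2*(-5) = 12 + 10 = 22)
h(T) = 24 (h(T) = 2 + 22 = 24)
√(h(6 - 89) + (-46 + (-46 + 53))²) = √(24 + (-46 + (-46 + 53))²) = √(24 + (-46 + 7)²) = √(24 + (-39)²) = √(24 + 1521) = √1545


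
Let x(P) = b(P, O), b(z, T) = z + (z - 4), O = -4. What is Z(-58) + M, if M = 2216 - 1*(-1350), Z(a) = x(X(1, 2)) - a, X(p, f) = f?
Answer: 3624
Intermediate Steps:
b(z, T) = -4 + 2*z (b(z, T) = z + (-4 + z) = -4 + 2*z)
x(P) = -4 + 2*P
Z(a) = -a (Z(a) = (-4 + 2*2) - a = (-4 + 4) - a = 0 - a = -a)
M = 3566 (M = 2216 + 1350 = 3566)
Z(-58) + M = -1*(-58) + 3566 = 58 + 3566 = 3624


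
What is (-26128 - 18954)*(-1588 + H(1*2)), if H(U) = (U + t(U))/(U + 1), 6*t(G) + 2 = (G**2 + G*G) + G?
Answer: 643861124/9 ≈ 7.1540e+7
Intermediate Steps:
t(G) = -1/3 + G**2/3 + G/6 (t(G) = -1/3 + ((G**2 + G*G) + G)/6 = -1/3 + ((G**2 + G**2) + G)/6 = -1/3 + (2*G**2 + G)/6 = -1/3 + (G + 2*G**2)/6 = -1/3 + (G**2/3 + G/6) = -1/3 + G**2/3 + G/6)
H(U) = (-1/3 + U**2/3 + 7*U/6)/(1 + U) (H(U) = (U + (-1/3 + U**2/3 + U/6))/(U + 1) = (-1/3 + U**2/3 + 7*U/6)/(1 + U))
(-26128 - 18954)*(-1588 + H(1*2)) = (-26128 - 18954)*(-1588 + (-2 + 2*(1*2)**2 + 7*(1*2))/(6*(1 + 1*2))) = -45082*(-1588 + (-2 + 2*2**2 + 7*2)/(6*(1 + 2))) = -45082*(-1588 + (1/6)*(-2 + 2*4 + 14)/3) = -45082*(-1588 + (1/6)*(1/3)*(-2 + 8 + 14)) = -45082*(-1588 + (1/6)*(1/3)*20) = -45082*(-1588 + 10/9) = -45082*(-14282/9) = 643861124/9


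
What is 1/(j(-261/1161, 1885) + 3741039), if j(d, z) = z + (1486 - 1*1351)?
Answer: 1/3743059 ≈ 2.6716e-7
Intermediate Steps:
j(d, z) = 135 + z (j(d, z) = z + (1486 - 1351) = z + 135 = 135 + z)
1/(j(-261/1161, 1885) + 3741039) = 1/((135 + 1885) + 3741039) = 1/(2020 + 3741039) = 1/3743059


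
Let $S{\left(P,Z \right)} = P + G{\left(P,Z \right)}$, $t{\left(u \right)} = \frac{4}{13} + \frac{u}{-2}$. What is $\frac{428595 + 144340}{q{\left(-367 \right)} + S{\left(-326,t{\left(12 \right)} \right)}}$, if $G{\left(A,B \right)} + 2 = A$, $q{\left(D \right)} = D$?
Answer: $- \frac{572935}{1021} \approx -561.15$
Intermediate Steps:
$t{\left(u \right)} = \frac{4}{13} - \frac{u}{2}$ ($t{\left(u \right)} = 4 \cdot \frac{1}{13} + u \left(- \frac{1}{2}\right) = \frac{4}{13} - \frac{u}{2}$)
$G{\left(A,B \right)} = -2 + A$
$S{\left(P,Z \right)} = -2 + 2 P$ ($S{\left(P,Z \right)} = P + \left(-2 + P\right) = -2 + 2 P$)
$\frac{428595 + 144340}{q{\left(-367 \right)} + S{\left(-326,t{\left(12 \right)} \right)}} = \frac{428595 + 144340}{-367 + \left(-2 + 2 \left(-326\right)\right)} = \frac{572935}{-367 - 654} = \frac{572935}{-1021} = 572935 \left(- \frac{1}{1021}\right) = - \frac{572935}{1021}$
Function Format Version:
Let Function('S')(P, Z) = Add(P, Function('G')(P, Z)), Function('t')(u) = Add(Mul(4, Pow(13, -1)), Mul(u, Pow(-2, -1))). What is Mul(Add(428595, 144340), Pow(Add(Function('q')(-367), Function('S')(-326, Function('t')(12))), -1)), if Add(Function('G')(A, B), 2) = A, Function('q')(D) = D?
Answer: Rational(-572935, 1021) ≈ -561.15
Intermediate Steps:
Function('t')(u) = Add(Rational(4, 13), Mul(Rational(-1, 2), u)) (Function('t')(u) = Add(Mul(4, Rational(1, 13)), Mul(u, Rational(-1, 2))) = Add(Rational(4, 13), Mul(Rational(-1, 2), u)))
Function('G')(A, B) = Add(-2, A)
Function('S')(P, Z) = Add(-2, Mul(2, P)) (Function('S')(P, Z) = Add(P, Add(-2, P)) = Add(-2, Mul(2, P)))
Mul(Add(428595, 144340), Pow(Add(Function('q')(-367), Function('S')(-326, Function('t')(12))), -1)) = Mul(Add(428595, 144340), Pow(Add(-367, Add(-2, Mul(2, -326))), -1)) = Mul(572935, Pow(Add(-367, Add(-2, -652)), -1)) = Mul(572935, Pow(Add(-367, -654), -1)) = Mul(572935, Pow(-1021, -1)) = Mul(572935, Rational(-1, 1021)) = Rational(-572935, 1021)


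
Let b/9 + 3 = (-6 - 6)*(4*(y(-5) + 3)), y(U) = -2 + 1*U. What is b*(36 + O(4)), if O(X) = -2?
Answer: 57834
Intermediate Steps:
y(U) = -2 + U
b = 1701 (b = -27 + 9*((-6 - 6)*(4*((-2 - 5) + 3))) = -27 + 9*(-48*(-7 + 3)) = -27 + 9*(-48*(-4)) = -27 + 9*(-12*(-16)) = -27 + 9*192 = -27 + 1728 = 1701)
b*(36 + O(4)) = 1701*(36 - 2) = 1701*34 = 57834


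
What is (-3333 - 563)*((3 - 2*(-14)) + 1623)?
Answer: -6443984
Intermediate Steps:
(-3333 - 563)*((3 - 2*(-14)) + 1623) = -3896*((3 + 28) + 1623) = -3896*(31 + 1623) = -3896*1654 = -6443984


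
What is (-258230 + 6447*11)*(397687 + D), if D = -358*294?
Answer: -54776877155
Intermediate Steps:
D = -105252
(-258230 + 6447*11)*(397687 + D) = (-258230 + 6447*11)*(397687 - 105252) = (-258230 + 70917)*292435 = -187313*292435 = -54776877155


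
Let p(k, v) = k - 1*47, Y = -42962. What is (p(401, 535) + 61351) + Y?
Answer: 18743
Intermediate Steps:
p(k, v) = -47 + k (p(k, v) = k - 47 = -47 + k)
(p(401, 535) + 61351) + Y = ((-47 + 401) + 61351) - 42962 = (354 + 61351) - 42962 = 61705 - 42962 = 18743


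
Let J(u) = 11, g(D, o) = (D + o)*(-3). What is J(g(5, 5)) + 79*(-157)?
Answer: -12392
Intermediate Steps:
g(D, o) = -3*D - 3*o
J(g(5, 5)) + 79*(-157) = 11 + 79*(-157) = 11 - 12403 = -12392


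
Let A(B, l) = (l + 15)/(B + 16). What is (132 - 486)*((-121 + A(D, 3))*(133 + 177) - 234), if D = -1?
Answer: 13229688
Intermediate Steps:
A(B, l) = (15 + l)/(16 + B)
(132 - 486)*((-121 + A(D, 3))*(133 + 177) - 234) = (132 - 486)*((-121 + (15 + 3)/(16 - 1))*(133 + 177) - 234) = -354*((-121 + 18/15)*310 - 234) = -354*((-121 + (1/15)*18)*310 - 234) = -354*((-121 + 6/5)*310 - 234) = -354*(-599/5*310 - 234) = -354*(-37138 - 234) = -354*(-37372) = 13229688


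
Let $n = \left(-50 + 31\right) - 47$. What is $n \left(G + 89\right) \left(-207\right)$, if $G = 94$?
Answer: $2500146$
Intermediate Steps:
$n = -66$ ($n = -19 - 47 = -66$)
$n \left(G + 89\right) \left(-207\right) = - 66 \left(94 + 89\right) \left(-207\right) = \left(-66\right) 183 \left(-207\right) = \left(-12078\right) \left(-207\right) = 2500146$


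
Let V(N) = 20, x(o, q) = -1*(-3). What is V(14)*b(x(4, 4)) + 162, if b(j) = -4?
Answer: 82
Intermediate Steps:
x(o, q) = 3
V(14)*b(x(4, 4)) + 162 = 20*(-4) + 162 = -80 + 162 = 82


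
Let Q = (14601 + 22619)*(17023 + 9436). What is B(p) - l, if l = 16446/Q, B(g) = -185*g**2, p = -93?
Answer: -787875190137573/492401990 ≈ -1.6001e+6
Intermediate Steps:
Q = 984803980 (Q = 37220*26459 = 984803980)
l = 8223/492401990 (l = 16446/984803980 = 16446*(1/984803980) = 8223/492401990 ≈ 1.6700e-5)
B(p) - l = -185*(-93)**2 - 1*8223/492401990 = -185*8649 - 8223/492401990 = -1600065 - 8223/492401990 = -787875190137573/492401990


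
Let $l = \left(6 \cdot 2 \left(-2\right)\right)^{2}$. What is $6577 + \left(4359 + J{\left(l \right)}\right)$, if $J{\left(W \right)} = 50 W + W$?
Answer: $40312$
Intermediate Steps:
$l = 576$ ($l = \left(12 \left(-2\right)\right)^{2} = \left(-24\right)^{2} = 576$)
$J{\left(W \right)} = 51 W$
$6577 + \left(4359 + J{\left(l \right)}\right) = 6577 + \left(4359 + 51 \cdot 576\right) = 6577 + \left(4359 + 29376\right) = 6577 + 33735 = 40312$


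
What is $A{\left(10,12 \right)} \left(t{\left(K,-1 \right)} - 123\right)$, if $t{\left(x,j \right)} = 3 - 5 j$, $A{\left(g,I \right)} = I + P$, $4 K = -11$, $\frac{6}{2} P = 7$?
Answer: $- \frac{4945}{3} \approx -1648.3$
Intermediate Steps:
$P = \frac{7}{3}$ ($P = \frac{1}{3} \cdot 7 = \frac{7}{3} \approx 2.3333$)
$K = - \frac{11}{4}$ ($K = \frac{1}{4} \left(-11\right) = - \frac{11}{4} \approx -2.75$)
$A{\left(g,I \right)} = \frac{7}{3} + I$ ($A{\left(g,I \right)} = I + \frac{7}{3} = \frac{7}{3} + I$)
$A{\left(10,12 \right)} \left(t{\left(K,-1 \right)} - 123\right) = \left(\frac{7}{3} + 12\right) \left(\left(3 - -5\right) - 123\right) = \frac{43 \left(\left(3 + 5\right) - 123\right)}{3} = \frac{43 \left(8 - 123\right)}{3} = \frac{43}{3} \left(-115\right) = - \frac{4945}{3}$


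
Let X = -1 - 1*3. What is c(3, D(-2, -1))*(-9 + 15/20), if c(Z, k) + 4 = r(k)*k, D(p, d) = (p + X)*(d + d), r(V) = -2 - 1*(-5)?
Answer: -264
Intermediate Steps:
X = -4 (X = -1 - 3 = -4)
r(V) = 3 (r(V) = -2 + 5 = 3)
D(p, d) = 2*d*(-4 + p) (D(p, d) = (p - 4)*(d + d) = (-4 + p)*(2*d) = 2*d*(-4 + p))
c(Z, k) = -4 + 3*k
c(3, D(-2, -1))*(-9 + 15/20) = (-4 + 3*(2*(-1)*(-4 - 2)))*(-9 + 15/20) = (-4 + 3*(2*(-1)*(-6)))*(-9 + 15*(1/20)) = (-4 + 3*12)*(-9 + 3/4) = (-4 + 36)*(-33/4) = 32*(-33/4) = -264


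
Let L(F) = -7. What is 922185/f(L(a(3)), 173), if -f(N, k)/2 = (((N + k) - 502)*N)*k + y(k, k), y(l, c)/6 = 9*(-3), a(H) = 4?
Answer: -307395/271156 ≈ -1.1336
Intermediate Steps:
y(l, c) = -162 (y(l, c) = 6*(9*(-3)) = 6*(-27) = -162)
f(N, k) = 324 - 2*N*k*(-502 + N + k) (f(N, k) = -2*((((N + k) - 502)*N)*k - 162) = -2*(((-502 + N + k)*N)*k - 162) = -2*((N*(-502 + N + k))*k - 162) = -2*(N*k*(-502 + N + k) - 162) = -2*(-162 + N*k*(-502 + N + k)) = 324 - 2*N*k*(-502 + N + k))
922185/f(L(a(3)), 173) = 922185/(324 - 2*(-7)*173² - 2*173*(-7)² + 1004*(-7)*173) = 922185/(324 - 2*(-7)*29929 - 2*173*49 - 1215844) = 922185/(324 + 419006 - 16954 - 1215844) = 922185/(-813468) = 922185*(-1/813468) = -307395/271156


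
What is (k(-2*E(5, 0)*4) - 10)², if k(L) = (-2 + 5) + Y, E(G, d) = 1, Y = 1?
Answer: 36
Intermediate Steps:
k(L) = 4 (k(L) = (-2 + 5) + 1 = 3 + 1 = 4)
(k(-2*E(5, 0)*4) - 10)² = (4 - 10)² = (-6)² = 36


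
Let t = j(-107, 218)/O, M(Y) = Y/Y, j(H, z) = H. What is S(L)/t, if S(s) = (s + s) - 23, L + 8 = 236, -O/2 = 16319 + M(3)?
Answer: 14133120/107 ≈ 1.3209e+5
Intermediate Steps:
M(Y) = 1
O = -32640 (O = -2*(16319 + 1) = -2*16320 = -32640)
L = 228 (L = -8 + 236 = 228)
S(s) = -23 + 2*s (S(s) = 2*s - 23 = -23 + 2*s)
t = 107/32640 (t = -107/(-32640) = -107*(-1/32640) = 107/32640 ≈ 0.0032782)
S(L)/t = (-23 + 2*228)/(107/32640) = (-23 + 456)*(32640/107) = 433*(32640/107) = 14133120/107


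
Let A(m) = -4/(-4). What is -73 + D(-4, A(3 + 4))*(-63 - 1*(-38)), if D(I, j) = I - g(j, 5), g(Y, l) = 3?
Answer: 102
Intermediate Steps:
A(m) = 1 (A(m) = -4*(-¼) = 1)
D(I, j) = -3 + I (D(I, j) = I - 1*3 = I - 3 = -3 + I)
-73 + D(-4, A(3 + 4))*(-63 - 1*(-38)) = -73 + (-3 - 4)*(-63 - 1*(-38)) = -73 - 7*(-63 + 38) = -73 - 7*(-25) = -73 + 175 = 102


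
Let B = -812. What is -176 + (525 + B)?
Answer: -463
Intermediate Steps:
-176 + (525 + B) = -176 + (525 - 812) = -176 - 287 = -463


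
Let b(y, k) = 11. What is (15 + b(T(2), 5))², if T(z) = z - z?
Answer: 676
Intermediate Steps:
T(z) = 0
(15 + b(T(2), 5))² = (15 + 11)² = 26² = 676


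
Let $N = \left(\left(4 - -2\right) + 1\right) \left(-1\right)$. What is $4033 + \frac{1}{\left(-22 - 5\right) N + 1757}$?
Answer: $\frac{7848219}{1946} \approx 4033.0$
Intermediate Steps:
$N = -7$ ($N = \left(\left(4 + 2\right) + 1\right) \left(-1\right) = \left(6 + 1\right) \left(-1\right) = 7 \left(-1\right) = -7$)
$4033 + \frac{1}{\left(-22 - 5\right) N + 1757} = 4033 + \frac{1}{\left(-22 - 5\right) \left(-7\right) + 1757} = 4033 + \frac{1}{\left(-27\right) \left(-7\right) + 1757} = 4033 + \frac{1}{189 + 1757} = 4033 + \frac{1}{1946} = \frac{7848219}{1946}$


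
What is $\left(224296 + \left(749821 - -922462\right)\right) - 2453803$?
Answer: $-557224$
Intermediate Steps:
$\left(224296 + \left(749821 - -922462\right)\right) - 2453803 = \left(224296 + \left(749821 + 922462\right)\right) - 2453803 = \left(224296 + 1672283\right) - 2453803 = 1896579 - 2453803 = -557224$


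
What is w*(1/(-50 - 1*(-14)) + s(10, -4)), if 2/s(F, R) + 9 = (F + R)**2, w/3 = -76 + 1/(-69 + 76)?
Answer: -295/28 ≈ -10.536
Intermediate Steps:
w = -1593/7 (w = 3*(-76 + 1/(-69 + 76)) = 3*(-76 + 1/7) = 3*(-531/7) = -1593/7 ≈ -227.57)
s(F, R) = 2/(-9 + (F + R)**2)
w*(1/(-50 - 1*(-14)) + s(10, -4)) = -1593*(1/(-50 - 1*(-14)) + 2/(-9 + (10 - 4)**2))/7 = -1593*(1/(-50 + 14) + 2/(-9 + 6**2))/7 = -1593*(1/(-36) + 2/(-9 + 36))/7 = -1593*(-1/36 + 2/27)/7 = -1593/7*5/108 = -295/28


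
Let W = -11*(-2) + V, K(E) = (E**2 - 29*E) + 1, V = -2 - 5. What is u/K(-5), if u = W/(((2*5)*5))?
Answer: 1/570 ≈ 0.0017544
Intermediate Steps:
V = -7
K(E) = 1 + E**2 - 29*E
W = 15 (W = -11*(-2) - 7 = 22 - 7 = 15)
u = 3/10 (u = 15/(((2*5)*5)) = 15/((10*5)) = 15/50 = 15*(1/50) = 3/10 ≈ 0.30000)
u/K(-5) = 3/(10*(1 + (-5)**2 - 29*(-5))) = 3/(10*(1 + 25 + 145)) = (3/10)/171 = (3/10)*(1/171) = 1/570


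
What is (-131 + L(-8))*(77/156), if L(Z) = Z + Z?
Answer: -3773/52 ≈ -72.558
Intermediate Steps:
L(Z) = 2*Z
(-131 + L(-8))*(77/156) = (-131 + 2*(-8))*(77/156) = (-131 - 16)*(77*(1/156)) = -147*77/156 = -3773/52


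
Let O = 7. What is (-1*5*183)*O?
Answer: -6405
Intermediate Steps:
(-1*5*183)*O = (-1*5*183)*7 = -5*183*7 = -915*7 = -6405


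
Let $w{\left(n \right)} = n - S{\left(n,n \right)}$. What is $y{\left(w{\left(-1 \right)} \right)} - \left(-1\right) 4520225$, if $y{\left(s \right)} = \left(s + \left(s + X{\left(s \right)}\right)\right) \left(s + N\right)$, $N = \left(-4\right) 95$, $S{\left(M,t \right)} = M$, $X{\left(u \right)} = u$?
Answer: $4520225$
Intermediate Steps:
$N = -380$
$w{\left(n \right)} = 0$ ($w{\left(n \right)} = n - n = 0$)
$y{\left(s \right)} = 3 s \left(-380 + s\right)$ ($y{\left(s \right)} = \left(s + \left(s + s\right)\right) \left(s - 380\right) = \left(s + 2 s\right) \left(-380 + s\right) = 3 s \left(-380 + s\right)$)
$y{\left(w{\left(-1 \right)} \right)} - \left(-1\right) 4520225 = 3 \cdot 0 \left(-380 + 0\right) - \left(-1\right) 4520225 = 3 \cdot 0 \left(-380\right) - -4520225 = 0 + 4520225 = 4520225$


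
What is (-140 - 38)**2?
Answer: 31684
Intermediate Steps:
(-140 - 38)**2 = (-178)**2 = 31684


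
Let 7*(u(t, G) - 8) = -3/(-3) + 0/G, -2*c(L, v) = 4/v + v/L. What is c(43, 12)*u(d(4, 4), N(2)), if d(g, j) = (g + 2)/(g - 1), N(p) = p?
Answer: -1501/602 ≈ -2.4934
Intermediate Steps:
d(g, j) = (2 + g)/(-1 + g)
c(L, v) = -2/v - v/(2*L) (c(L, v) = -(4/v + v/L)/2 = -2/v - v/(2*L))
u(t, G) = 57/7 (u(t, G) = 8 + (-3/(-3) + 0/G)/7 = 8 + (-3*(-⅓) + 0)/7 = 8 + (1 + 0)/7 = 8 + (⅐)*1 = 8 + ⅐ = 57/7)
c(43, 12)*u(d(4, 4), N(2)) = (-2/12 - ½*12/43)*(57/7) = (-2*1/12 - ½*12*1/43)*(57/7) = (-⅙ - 6/43)*(57/7) = -79/258*57/7 = -1501/602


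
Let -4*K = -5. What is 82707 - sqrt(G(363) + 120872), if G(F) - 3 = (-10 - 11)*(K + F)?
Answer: 82707 - 11*sqrt(3743)/2 ≈ 82371.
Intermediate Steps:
K = 5/4 (K = -1/4*(-5) = 5/4 ≈ 1.2500)
G(F) = -93/4 - 21*F (G(F) = 3 + (-10 - 11)*(5/4 + F) = 3 - 21*(5/4 + F) = 3 + (-105/4 - 21*F) = -93/4 - 21*F)
82707 - sqrt(G(363) + 120872) = 82707 - sqrt((-93/4 - 21*363) + 120872) = 82707 - sqrt((-93/4 - 7623) + 120872) = 82707 - sqrt(-30585/4 + 120872) = 82707 - sqrt(452903/4) = 82707 - 11*sqrt(3743)/2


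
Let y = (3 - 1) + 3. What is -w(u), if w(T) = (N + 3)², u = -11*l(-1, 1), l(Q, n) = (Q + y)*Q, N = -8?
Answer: -25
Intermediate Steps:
y = 5 (y = 2 + 3 = 5)
l(Q, n) = Q*(5 + Q) (l(Q, n) = (Q + 5)*Q = (5 + Q)*Q = Q*(5 + Q))
u = 44 (u = -(-11)*(5 - 1) = -(-11)*4 = -11*(-4) = 44)
w(T) = 25 (w(T) = (-8 + 3)² = (-5)² = 25)
-w(u) = -1*25 = -25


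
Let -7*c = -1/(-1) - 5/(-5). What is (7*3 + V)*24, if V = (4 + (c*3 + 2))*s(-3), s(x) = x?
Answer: 936/7 ≈ 133.71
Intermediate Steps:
c = -2/7 (c = -(-1/(-1) - 5/(-5))/7 = -(-1*(-1) - 5*(-⅕))/7 = -(1 + 1)/7 = -⅐*2 = -2/7 ≈ -0.28571)
V = -108/7 (V = (4 + (-2/7*3 + 2))*(-3) = (4 + (-6/7 + 2))*(-3) = (4 + 8/7)*(-3) = (36/7)*(-3) = -108/7 ≈ -15.429)
(7*3 + V)*24 = (7*3 - 108/7)*24 = (21 - 108/7)*24 = (39/7)*24 = 936/7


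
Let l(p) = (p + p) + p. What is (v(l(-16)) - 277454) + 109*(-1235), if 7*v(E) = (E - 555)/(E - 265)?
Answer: -902842576/2191 ≈ -4.1207e+5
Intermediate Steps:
l(p) = 3*p (l(p) = 2*p + p = 3*p)
v(E) = (-555 + E)/(7*(-265 + E)) (v(E) = ((E - 555)/(E - 265))/7 = ((-555 + E)/(-265 + E))/7 = (-555 + E)/(7*(-265 + E)))
(v(l(-16)) - 277454) + 109*(-1235) = ((-555 + 3*(-16))/(7*(-265 + 3*(-16))) - 277454) + 109*(-1235) = ((-555 - 48)/(7*(-265 - 48)) - 277454) - 134615 = ((1/7)*(-603)/(-313) - 277454) - 134615 = ((1/7)*(-1/313)*(-603) - 277454) - 134615 = (603/2191 - 277454) - 134615 = -607901111/2191 - 134615 = -902842576/2191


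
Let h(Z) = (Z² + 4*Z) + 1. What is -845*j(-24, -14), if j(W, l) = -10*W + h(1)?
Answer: -207870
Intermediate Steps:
h(Z) = 1 + Z² + 4*Z
j(W, l) = 6 - 10*W (j(W, l) = -10*W + (1 + 1² + 4*1) = -10*W + (1 + 1 + 4) = -10*W + 6 = 6 - 10*W)
-845*j(-24, -14) = -845*(6 - 10*(-24)) = -845*(6 + 240) = -845*246 = -207870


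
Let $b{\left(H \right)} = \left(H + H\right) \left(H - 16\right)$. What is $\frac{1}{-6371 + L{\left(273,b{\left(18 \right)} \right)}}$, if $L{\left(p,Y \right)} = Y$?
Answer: $- \frac{1}{6299} \approx -0.00015876$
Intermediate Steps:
$b{\left(H \right)} = 2 H \left(-16 + H\right)$
$\frac{1}{-6371 + L{\left(273,b{\left(18 \right)} \right)}} = \frac{1}{-6371 + 2 \cdot 18 \left(-16 + 18\right)} = \frac{1}{-6371 + 2 \cdot 18 \cdot 2} = \frac{1}{-6371 + 72} = \frac{1}{-6299} = - \frac{1}{6299}$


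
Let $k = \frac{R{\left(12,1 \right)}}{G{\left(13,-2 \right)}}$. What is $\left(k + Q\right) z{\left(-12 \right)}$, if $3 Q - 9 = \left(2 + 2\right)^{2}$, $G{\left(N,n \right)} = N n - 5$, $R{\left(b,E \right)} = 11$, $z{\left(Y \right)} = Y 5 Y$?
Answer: $\frac{178080}{31} \approx 5744.5$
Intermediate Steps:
$z{\left(Y \right)} = 5 Y^{2}$ ($z{\left(Y \right)} = 5 Y Y = 5 Y^{2}$)
$G{\left(N,n \right)} = -5 + N n$
$Q = \frac{25}{3}$ ($Q = 3 + \frac{\left(2 + 2\right)^{2}}{3} = 3 + \frac{4^{2}}{3} = 3 + \frac{1}{3} \cdot 16 = 3 + \frac{16}{3} = \frac{25}{3} \approx 8.3333$)
$k = - \frac{11}{31}$ ($k = \frac{11}{-5 + 13 \left(-2\right)} = \frac{11}{-5 - 26} = \frac{11}{-31} = 11 \left(- \frac{1}{31}\right) = - \frac{11}{31} \approx -0.35484$)
$\left(k + Q\right) z{\left(-12 \right)} = \left(- \frac{11}{31} + \frac{25}{3}\right) 5 \left(-12\right)^{2} = \frac{742 \cdot 5 \cdot 144}{93} = \frac{742}{93} \cdot 720 = \frac{178080}{31}$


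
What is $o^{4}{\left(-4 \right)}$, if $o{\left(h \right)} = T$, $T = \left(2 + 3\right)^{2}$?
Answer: $390625$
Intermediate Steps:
$T = 25$ ($T = 5^{2} = 25$)
$o{\left(h \right)} = 25$
$o^{4}{\left(-4 \right)} = 25^{4} = 390625$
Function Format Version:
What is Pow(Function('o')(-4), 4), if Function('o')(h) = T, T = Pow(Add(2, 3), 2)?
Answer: 390625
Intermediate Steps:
T = 25 (T = Pow(5, 2) = 25)
Function('o')(h) = 25
Pow(Function('o')(-4), 4) = Pow(25, 4) = 390625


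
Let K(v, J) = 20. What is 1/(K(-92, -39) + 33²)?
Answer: 1/1109 ≈ 0.00090171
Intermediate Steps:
1/(K(-92, -39) + 33²) = 1/(20 + 33²) = 1/(20 + 1089) = 1/1109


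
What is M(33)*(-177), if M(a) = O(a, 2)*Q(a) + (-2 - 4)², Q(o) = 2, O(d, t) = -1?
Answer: -6018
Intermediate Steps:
M(a) = 34 (M(a) = -1*2 + (-2 - 4)² = -2 + (-6)² = -2 + 36 = 34)
M(33)*(-177) = 34*(-177) = -6018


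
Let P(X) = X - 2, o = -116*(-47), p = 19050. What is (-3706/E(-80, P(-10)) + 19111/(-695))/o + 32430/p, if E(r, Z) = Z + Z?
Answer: 9964974697/5774649360 ≈ 1.7256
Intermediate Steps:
o = 5452
P(X) = -2 + X
E(r, Z) = 2*Z
(-3706/E(-80, P(-10)) + 19111/(-695))/o + 32430/p = (-3706*1/(2*(-2 - 10)) + 19111/(-695))/5452 + 32430/19050 = (-3706/(2*(-12)) + 19111*(-1/695))*(1/5452) + 32430*(1/19050) = (-3706/(-24) - 19111/695)*(1/5452) + 1081/635 = (-3706*(-1/24) - 19111/695)*(1/5452) + 1081/635 = (1853/12 - 19111/695)*(1/5452) + 1081/635 = (1058503/8340)*(1/5452) + 1081/635 = 1058503/45469680 + 1081/635 = 9964974697/5774649360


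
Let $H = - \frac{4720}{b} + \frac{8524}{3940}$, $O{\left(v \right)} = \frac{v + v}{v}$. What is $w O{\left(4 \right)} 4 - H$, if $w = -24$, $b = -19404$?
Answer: $- \frac{928920901}{4778235} \approx -194.41$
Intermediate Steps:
$O{\left(v \right)} = 2$ ($O{\left(v \right)} = \frac{2 v}{v} = 2$)
$H = \frac{11499781}{4778235}$ ($H = - \frac{4720}{-19404} + \frac{8524}{3940} = \left(-4720\right) \left(- \frac{1}{19404}\right) + 8524 \cdot \frac{1}{3940} = \frac{1180}{4851} + \frac{2131}{985} = \frac{11499781}{4778235} \approx 2.4067$)
$w O{\left(4 \right)} 4 - H = \left(-24\right) 2 \cdot 4 - \frac{11499781}{4778235} = \left(-48\right) 4 - \frac{11499781}{4778235} = -192 - \frac{11499781}{4778235} = - \frac{928920901}{4778235}$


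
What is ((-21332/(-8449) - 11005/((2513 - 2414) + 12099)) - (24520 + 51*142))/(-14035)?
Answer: 3273253142833/1446459759570 ≈ 2.2629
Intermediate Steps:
((-21332/(-8449) - 11005/((2513 - 2414) + 12099)) - (24520 + 51*142))/(-14035) = ((-21332*(-1/8449) - 11005/(99 + 12099)) - (24520 + 7242))*(-1/14035) = ((21332/8449 - 11005/12198) - 1*31762)*(-1/14035) = ((21332/8449 - 11005*1/12198) - 31762)*(-1/14035) = ((21332/8449 - 11005/12198) - 31762)*(-1/14035) = (167226491/103060902 - 31762)*(-1/14035) = -3273253142833/103060902*(-1/14035) = 3273253142833/1446459759570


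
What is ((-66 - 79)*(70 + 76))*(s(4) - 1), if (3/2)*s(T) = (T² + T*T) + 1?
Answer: -444570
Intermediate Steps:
s(T) = ⅔ + 4*T²/3 (s(T) = 2*((T² + T*T) + 1)/3 = 2*((T² + T²) + 1)/3 = 2*(2*T² + 1)/3 = 2*(1 + 2*T²)/3 = ⅔ + 4*T²/3)
((-66 - 79)*(70 + 76))*(s(4) - 1) = ((-66 - 79)*(70 + 76))*((⅔ + (4/3)*4²) - 1) = (-145*146)*((⅔ + (4/3)*16) - 1) = -21170*((⅔ + 64/3) - 1) = -21170*(22 - 1) = -21170*21 = -444570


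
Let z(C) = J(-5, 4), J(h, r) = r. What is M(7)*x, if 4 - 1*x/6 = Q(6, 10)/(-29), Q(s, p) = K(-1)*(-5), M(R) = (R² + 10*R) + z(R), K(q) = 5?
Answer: 67158/29 ≈ 2315.8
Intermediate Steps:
z(C) = 4
M(R) = 4 + R² + 10*R (M(R) = (R² + 10*R) + 4 = 4 + R² + 10*R)
Q(s, p) = -25 (Q(s, p) = 5*(-5) = -25)
x = 546/29 (x = 24 - (-150)/(-29) = 24 - (-150)*(-1)/29 = 24 - 6*25/29 = 24 - 150/29 = 546/29 ≈ 18.828)
M(7)*x = (4 + 7² + 10*7)*(546/29) = (4 + 49 + 70)*(546/29) = 123*(546/29) = 67158/29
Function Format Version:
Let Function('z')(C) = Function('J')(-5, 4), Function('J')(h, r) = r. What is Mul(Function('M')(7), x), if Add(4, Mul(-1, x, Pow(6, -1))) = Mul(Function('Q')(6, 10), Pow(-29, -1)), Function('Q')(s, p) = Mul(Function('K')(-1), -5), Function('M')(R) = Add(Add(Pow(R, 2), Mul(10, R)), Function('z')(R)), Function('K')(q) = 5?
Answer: Rational(67158, 29) ≈ 2315.8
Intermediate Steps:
Function('z')(C) = 4
Function('M')(R) = Add(4, Pow(R, 2), Mul(10, R)) (Function('M')(R) = Add(Add(Pow(R, 2), Mul(10, R)), 4) = Add(4, Pow(R, 2), Mul(10, R)))
Function('Q')(s, p) = -25 (Function('Q')(s, p) = Mul(5, -5) = -25)
x = Rational(546, 29) (x = Add(24, Mul(-6, Mul(-25, Pow(-29, -1)))) = Add(24, Mul(-6, Mul(-25, Rational(-1, 29)))) = Add(24, Mul(-6, Rational(25, 29))) = Add(24, Rational(-150, 29)) = Rational(546, 29) ≈ 18.828)
Mul(Function('M')(7), x) = Mul(Add(4, Pow(7, 2), Mul(10, 7)), Rational(546, 29)) = Mul(Add(4, 49, 70), Rational(546, 29)) = Mul(123, Rational(546, 29)) = Rational(67158, 29)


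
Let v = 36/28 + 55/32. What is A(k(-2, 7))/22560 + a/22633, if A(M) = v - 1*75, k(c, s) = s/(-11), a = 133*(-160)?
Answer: -107902205591/114374507520 ≈ -0.94341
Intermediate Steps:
v = 673/224 (v = 36*(1/28) + 55*(1/32) = 9/7 + 55/32 = 673/224 ≈ 3.0045)
a = -21280
k(c, s) = -s/11 (k(c, s) = s*(-1/11) = -s/11)
A(M) = -16127/224 (A(M) = 673/224 - 1*75 = 673/224 - 75 = -16127/224)
A(k(-2, 7))/22560 + a/22633 = -16127/224/22560 - 21280/22633 = -16127/224*1/22560 - 21280*1/22633 = -16127/5053440 - 21280/22633 = -107902205591/114374507520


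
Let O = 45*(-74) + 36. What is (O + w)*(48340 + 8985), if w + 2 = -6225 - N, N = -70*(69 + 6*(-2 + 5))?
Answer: -196682075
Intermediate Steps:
N = -6090 (N = -70*(69 + 6*3) = -70*(69 + 18) = -70*87 = -6090)
O = -3294 (O = -3330 + 36 = -3294)
w = -137 (w = -2 + (-6225 - 1*(-6090)) = -2 + (-6225 + 6090) = -2 - 135 = -137)
(O + w)*(48340 + 8985) = (-3294 - 137)*(48340 + 8985) = -3431*57325 = -196682075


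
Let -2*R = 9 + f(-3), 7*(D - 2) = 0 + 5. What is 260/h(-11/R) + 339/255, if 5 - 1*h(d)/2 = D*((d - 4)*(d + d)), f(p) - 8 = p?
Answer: 4786923/749785 ≈ 6.3844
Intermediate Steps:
f(p) = 8 + p
D = 19/7 (D = 2 + (0 + 5)/7 = 2 + (1/7)*5 = 2 + 5/7 = 19/7 ≈ 2.7143)
R = -7 (R = -(9 + (8 - 3))/2 = -(9 + 5)/2 = -1/2*14 = -7)
h(d) = 10 - 76*d*(-4 + d)/7 (h(d) = 10 - 38*(d - 4)*(d + d)/7 = 10 - 38*(-4 + d)*(2*d)/7 = 10 - 38*2*d*(-4 + d)/7 = 10 - 76*d*(-4 + d)/7)
260/h(-11/R) + 339/255 = 260/(10 - 76*(-11/(-7))**2/7 + 304*(-11/(-7))/7) + 339/255 = 260/(10 - 76*(-11*(-1/7))**2/7 + 304*(-11*(-1/7))/7) + 339*(1/255) = 260/(10 - 76*(11/7)**2/7 + (304/7)*(11/7)) + 113/85 = 260/(10 - 76/7*121/49 + 3344/49) + 113/85 = 260/(10 - 9196/343 + 3344/49) + 113/85 = 260/(17642/343) + 113/85 = 260*(343/17642) + 113/85 = 44590/8821 + 113/85 = 4786923/749785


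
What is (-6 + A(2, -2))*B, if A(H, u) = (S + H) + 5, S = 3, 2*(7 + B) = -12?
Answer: -52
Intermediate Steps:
B = -13 (B = -7 + (½)*(-12) = -7 - 6 = -13)
A(H, u) = 8 + H (A(H, u) = (3 + H) + 5 = 8 + H)
(-6 + A(2, -2))*B = (-6 + (8 + 2))*(-13) = (-6 + 10)*(-13) = 4*(-13) = -52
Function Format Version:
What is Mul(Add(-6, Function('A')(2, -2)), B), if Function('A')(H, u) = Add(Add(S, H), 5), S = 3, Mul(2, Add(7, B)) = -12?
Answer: -52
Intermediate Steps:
B = -13 (B = Add(-7, Mul(Rational(1, 2), -12)) = Add(-7, -6) = -13)
Function('A')(H, u) = Add(8, H) (Function('A')(H, u) = Add(Add(3, H), 5) = Add(8, H))
Mul(Add(-6, Function('A')(2, -2)), B) = Mul(Add(-6, Add(8, 2)), -13) = Mul(Add(-6, 10), -13) = Mul(4, -13) = -52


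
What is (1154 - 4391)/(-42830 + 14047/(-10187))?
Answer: 32975319/436323257 ≈ 0.075575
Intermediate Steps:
(1154 - 4391)/(-42830 + 14047/(-10187)) = -3237/(-42830 + 14047*(-1/10187)) = -3237/(-42830 - 14047/10187) = -3237/(-436323257/10187) = -3237*(-10187/436323257) = 32975319/436323257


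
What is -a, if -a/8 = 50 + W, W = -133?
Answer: -664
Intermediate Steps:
a = 664 (a = -8*(50 - 133) = -8*(-83) = 664)
-a = -1*664 = -664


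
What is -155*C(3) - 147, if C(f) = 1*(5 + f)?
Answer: -1387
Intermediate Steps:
C(f) = 5 + f
-155*C(3) - 147 = -155*(5 + 3) - 147 = -155*8 - 147 = -1240 - 147 = -1387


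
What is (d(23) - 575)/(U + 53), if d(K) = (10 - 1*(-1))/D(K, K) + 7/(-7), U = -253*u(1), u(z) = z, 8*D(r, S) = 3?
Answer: 41/15 ≈ 2.7333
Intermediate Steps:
D(r, S) = 3/8 (D(r, S) = (⅛)*3 = 3/8)
U = -253 (U = -253*1 = -253)
d(K) = 85/3 (d(K) = (10 - 1*(-1))/(3/8) + 7/(-7) = (10 + 1)*(8/3) + 7*(-⅐) = 11*(8/3) - 1 = 88/3 - 1 = 85/3)
(d(23) - 575)/(U + 53) = (85/3 - 575)/(-253 + 53) = -1640/3/(-200) = -1640/3*(-1/200) = 41/15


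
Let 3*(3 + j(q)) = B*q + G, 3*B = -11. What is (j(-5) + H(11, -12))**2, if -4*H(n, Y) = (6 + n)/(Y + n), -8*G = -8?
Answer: 76729/1296 ≈ 59.204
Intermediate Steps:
B = -11/3 (B = (1/3)*(-11) = -11/3 ≈ -3.6667)
G = 1 (G = -1/8*(-8) = 1)
j(q) = -8/3 - 11*q/9 (j(q) = -3 + (-11*q/3 + 1)/3 = -3 + (1 - 11*q/3)/3 = -3 + (1/3 - 11*q/9) = -8/3 - 11*q/9)
H(n, Y) = -(6 + n)/(4*(Y + n))
(j(-5) + H(11, -12))**2 = ((-8/3 - 11/9*(-5)) + (-6 - 1*11)/(4*(-12 + 11)))**2 = ((-8/3 + 55/9) + (1/4)*(-6 - 11)/(-1))**2 = (31/9 + (1/4)*(-1)*(-17))**2 = (31/9 + 17/4)**2 = (277/36)**2 = 76729/1296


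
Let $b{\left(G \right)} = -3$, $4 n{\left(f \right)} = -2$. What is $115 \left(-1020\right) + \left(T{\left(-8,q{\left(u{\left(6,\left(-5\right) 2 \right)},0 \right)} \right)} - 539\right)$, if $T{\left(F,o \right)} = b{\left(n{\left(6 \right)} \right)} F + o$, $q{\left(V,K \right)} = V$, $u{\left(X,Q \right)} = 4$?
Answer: $-117811$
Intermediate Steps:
$n{\left(f \right)} = - \frac{1}{2}$ ($n{\left(f \right)} = \frac{1}{4} \left(-2\right) = - \frac{1}{2}$)
$T{\left(F,o \right)} = o - 3 F$ ($T{\left(F,o \right)} = - 3 F + o = o - 3 F$)
$115 \left(-1020\right) + \left(T{\left(-8,q{\left(u{\left(6,\left(-5\right) 2 \right)},0 \right)} \right)} - 539\right) = 115 \left(-1020\right) + \left(\left(4 - -24\right) - 539\right) = -117300 + \left(\left(4 + 24\right) - 539\right) = -117300 + \left(28 - 539\right) = -117300 - 511 = -117811$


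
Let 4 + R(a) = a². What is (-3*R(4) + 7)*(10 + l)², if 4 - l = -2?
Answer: -7424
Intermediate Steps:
l = 6 (l = 4 - 1*(-2) = 4 + 2 = 6)
R(a) = -4 + a²
(-3*R(4) + 7)*(10 + l)² = (-3*(-4 + 4²) + 7)*(10 + 6)² = (-3*(-4 + 16) + 7)*16² = (-3*12 + 7)*256 = (-36 + 7)*256 = -29*256 = -7424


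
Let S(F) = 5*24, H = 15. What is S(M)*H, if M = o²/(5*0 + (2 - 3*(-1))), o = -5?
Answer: 1800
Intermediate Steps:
M = 5 (M = (-5)²/(5*0 + (2 - 3*(-1))) = 25/(0 + (2 + 3)) = 25/(0 + 5) = 25/5 = 25*(⅕) = 5)
S(F) = 120
S(M)*H = 120*15 = 1800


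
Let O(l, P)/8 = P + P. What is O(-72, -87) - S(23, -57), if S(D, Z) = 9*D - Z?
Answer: -1656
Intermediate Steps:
O(l, P) = 16*P (O(l, P) = 8*(P + P) = 8*(2*P) = 16*P)
S(D, Z) = -Z + 9*D
O(-72, -87) - S(23, -57) = 16*(-87) - (-1*(-57) + 9*23) = -1392 - (57 + 207) = -1392 - 1*264 = -1392 - 264 = -1656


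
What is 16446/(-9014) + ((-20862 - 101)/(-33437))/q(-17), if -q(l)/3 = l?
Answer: -13928094760/7685728509 ≈ -1.8122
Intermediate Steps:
q(l) = -3*l
16446/(-9014) + ((-20862 - 101)/(-33437))/q(-17) = 16446/(-9014) + ((-20862 - 101)/(-33437))/((-3*(-17))) = 16446*(-1/9014) - 20963*(-1/33437)/51 = -8223/4507 + (20963/33437)*(1/51) = -8223/4507 + 20963/1705287 = -13928094760/7685728509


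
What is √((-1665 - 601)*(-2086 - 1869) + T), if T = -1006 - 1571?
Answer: √8959453 ≈ 2993.2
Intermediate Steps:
T = -2577
√((-1665 - 601)*(-2086 - 1869) + T) = √((-1665 - 601)*(-2086 - 1869) - 2577) = √(-2266*(-3955) - 2577) = √(8962030 - 2577) = √8959453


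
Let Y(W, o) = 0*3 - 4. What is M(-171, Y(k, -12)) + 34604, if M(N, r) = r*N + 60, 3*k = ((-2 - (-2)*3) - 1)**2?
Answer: 35348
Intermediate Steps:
k = 3 (k = ((-2 - (-2)*3) - 1)**2/3 = ((-2 - 1*(-6)) - 1)**2/3 = ((-2 + 6) - 1)**2/3 = (4 - 1)**2/3 = (1/3)*3**2 = (1/3)*9 = 3)
Y(W, o) = -4 (Y(W, o) = 0 - 4 = -4)
M(N, r) = 60 + N*r (M(N, r) = N*r + 60 = 60 + N*r)
M(-171, Y(k, -12)) + 34604 = (60 - 171*(-4)) + 34604 = (60 + 684) + 34604 = 744 + 34604 = 35348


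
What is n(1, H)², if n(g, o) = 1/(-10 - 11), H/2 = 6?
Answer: 1/441 ≈ 0.0022676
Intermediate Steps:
H = 12 (H = 2*6 = 12)
n(g, o) = -1/21 (n(g, o) = 1/(-21) = -1/21)
n(1, H)² = (-1/21)² = 1/441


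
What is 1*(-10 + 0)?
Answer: -10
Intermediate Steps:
1*(-10 + 0) = 1*(-10) = -10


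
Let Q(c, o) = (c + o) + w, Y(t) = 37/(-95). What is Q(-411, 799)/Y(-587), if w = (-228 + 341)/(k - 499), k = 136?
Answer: -13369445/13431 ≈ -995.42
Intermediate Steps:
Y(t) = -37/95 (Y(t) = 37*(-1/95) = -37/95)
w = -113/363 (w = (-228 + 341)/(136 - 499) = 113/(-363) = 113*(-1/363) = -113/363 ≈ -0.31129)
Q(c, o) = -113/363 + c + o (Q(c, o) = (c + o) - 113/363 = -113/363 + c + o)
Q(-411, 799)/Y(-587) = (-113/363 - 411 + 799)/(-37/95) = (140731/363)*(-95/37) = -13369445/13431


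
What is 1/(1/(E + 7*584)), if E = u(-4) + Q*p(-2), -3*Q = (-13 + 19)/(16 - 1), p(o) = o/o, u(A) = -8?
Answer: 61198/15 ≈ 4079.9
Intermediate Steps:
p(o) = 1
Q = -2/15 (Q = -(-13 + 19)/(3*(16 - 1)) = -2/15 ≈ -0.13333)
E = -122/15 (E = -8 - 2/15*1 = -8 - 2/15 = -122/15 ≈ -8.1333)
1/(1/(E + 7*584)) = 1/(1/(-122/15 + 7*584)) = 1/(1/(-122/15 + 4088)) = 1/(1/(61198/15)) = 1/(15/61198) = 61198/15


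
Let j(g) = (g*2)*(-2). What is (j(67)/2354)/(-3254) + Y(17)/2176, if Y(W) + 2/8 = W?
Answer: 128886761/16667977216 ≈ 0.0077326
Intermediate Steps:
j(g) = -4*g (j(g) = (2*g)*(-2) = -4*g)
Y(W) = -1/4 + W
(j(67)/2354)/(-3254) + Y(17)/2176 = (-4*67/2354)/(-3254) + (-1/4 + 17)/2176 = -268*1/2354*(-1/3254) + (67/4)*(1/2176) = -134/1177*(-1/3254) + 67/8704 = 67/1914979 + 67/8704 = 128886761/16667977216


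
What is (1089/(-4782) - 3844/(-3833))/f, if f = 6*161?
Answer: 4735957/5902068732 ≈ 0.00080242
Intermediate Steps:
f = 966
(1089/(-4782) - 3844/(-3833))/f = (1089/(-4782) - 3844/(-3833))/966 = (1089*(-1/4782) - 3844*(-1/3833))*(1/966) = (-363/1594 + 3844/3833)*(1/966) = (4735957/6109802)*(1/966) = 4735957/5902068732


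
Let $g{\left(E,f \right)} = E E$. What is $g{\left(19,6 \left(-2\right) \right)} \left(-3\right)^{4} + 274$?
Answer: $29515$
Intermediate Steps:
$g{\left(E,f \right)} = E^{2}$
$g{\left(19,6 \left(-2\right) \right)} \left(-3\right)^{4} + 274 = 19^{2} \left(-3\right)^{4} + 274 = 361 \cdot 81 + 274 = 29241 + 274 = 29515$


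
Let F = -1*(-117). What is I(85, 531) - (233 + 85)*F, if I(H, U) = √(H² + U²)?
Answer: -37206 + √289186 ≈ -36668.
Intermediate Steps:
F = 117
I(85, 531) - (233 + 85)*F = √(85² + 531²) - (233 + 85)*117 = √(7225 + 281961) - 318*117 = √289186 - 1*37206 = √289186 - 37206 = -37206 + √289186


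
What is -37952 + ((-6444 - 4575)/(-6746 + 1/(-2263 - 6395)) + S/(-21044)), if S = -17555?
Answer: -46644307284871289/1229114151236 ≈ -37950.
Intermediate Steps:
-37952 + ((-6444 - 4575)/(-6746 + 1/(-2263 - 6395)) + S/(-21044)) = -37952 + ((-6444 - 4575)/(-6746 + 1/(-2263 - 6395)) - 17555/(-21044)) = -37952 + (-11019/(-6746 + 1/(-8658)) - 17555*(-1/21044)) = -37952 + (-11019/(-6746 - 1/8658) + 17555/21044) = -37952 + (-11019/(-58406869/8658) + 17555/21044) = -37952 + (-11019*(-8658/58406869) + 17555/21044) = -37952 + (95402502/58406869 + 17555/21044) = -37952 + 3032982837383/1229114151236 = -46644307284871289/1229114151236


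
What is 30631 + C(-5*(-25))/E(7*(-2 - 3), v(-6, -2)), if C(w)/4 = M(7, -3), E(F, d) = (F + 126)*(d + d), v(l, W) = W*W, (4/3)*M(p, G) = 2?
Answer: 11149687/364 ≈ 30631.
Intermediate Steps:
M(p, G) = 3/2 (M(p, G) = (¾)*2 = 3/2)
v(l, W) = W²
E(F, d) = 2*d*(126 + F) (E(F, d) = (126 + F)*(2*d) = 2*d*(126 + F))
C(w) = 6 (C(w) = 4*(3/2) = 6)
30631 + C(-5*(-25))/E(7*(-2 - 3), v(-6, -2)) = 30631 + 6/((2*(-2)²*(126 + 7*(-2 - 3)))) = 30631 + 6/((2*4*(126 + 7*(-5)))) = 30631 + 6/((2*4*(126 - 35))) = 30631 + 6/((2*4*91)) = 30631 + 6/728 = 30631 + 6*(1/728) = 30631 + 3/364 = 11149687/364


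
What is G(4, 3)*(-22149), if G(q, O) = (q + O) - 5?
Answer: -44298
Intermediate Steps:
G(q, O) = -5 + O + q (G(q, O) = (O + q) - 5 = -5 + O + q)
G(4, 3)*(-22149) = (-5 + 3 + 4)*(-22149) = 2*(-22149) = -44298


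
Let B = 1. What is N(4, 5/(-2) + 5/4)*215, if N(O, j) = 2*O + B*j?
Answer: 5805/4 ≈ 1451.3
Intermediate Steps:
N(O, j) = j + 2*O (N(O, j) = 2*O + 1*j = 2*O + j = j + 2*O)
N(4, 5/(-2) + 5/4)*215 = ((5/(-2) + 5/4) + 2*4)*215 = ((5*(-1/2) + 5*(1/4)) + 8)*215 = ((-5/2 + 5/4) + 8)*215 = (-5/4 + 8)*215 = (27/4)*215 = 5805/4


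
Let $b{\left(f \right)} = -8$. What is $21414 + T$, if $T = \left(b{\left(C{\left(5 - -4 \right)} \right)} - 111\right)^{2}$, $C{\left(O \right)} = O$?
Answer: $35575$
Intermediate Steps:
$T = 14161$ ($T = \left(-8 - 111\right)^{2} = \left(-119\right)^{2} = 14161$)
$21414 + T = 21414 + 14161 = 35575$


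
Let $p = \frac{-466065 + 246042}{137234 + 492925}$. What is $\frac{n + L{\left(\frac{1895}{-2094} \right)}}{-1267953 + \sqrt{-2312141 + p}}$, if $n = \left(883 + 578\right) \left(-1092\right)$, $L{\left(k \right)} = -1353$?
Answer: $\frac{425278129146968385}{337703704171057891} + \frac{1596765 i \sqrt{102016908258961142}}{337703704171057891} \approx 1.2593 + 0.0015102 i$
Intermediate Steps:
$n = -1595412$ ($n = 1461 \left(-1092\right) = -1595412$)
$p = - \frac{73341}{210053}$ ($p = - \frac{220023}{630159} = \left(-220023\right) \frac{1}{630159} = - \frac{73341}{210053} \approx -0.34915$)
$\frac{n + L{\left(\frac{1895}{-2094} \right)}}{-1267953 + \sqrt{-2312141 + p}} = \frac{-1595412 - 1353}{-1267953 + \sqrt{-2312141 - \frac{73341}{210053}}} = - \frac{1596765}{-1267953 + \sqrt{- \frac{485672226814}{210053}}} = - \frac{1596765}{-1267953 + \frac{i \sqrt{102016908258961142}}{210053}}$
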